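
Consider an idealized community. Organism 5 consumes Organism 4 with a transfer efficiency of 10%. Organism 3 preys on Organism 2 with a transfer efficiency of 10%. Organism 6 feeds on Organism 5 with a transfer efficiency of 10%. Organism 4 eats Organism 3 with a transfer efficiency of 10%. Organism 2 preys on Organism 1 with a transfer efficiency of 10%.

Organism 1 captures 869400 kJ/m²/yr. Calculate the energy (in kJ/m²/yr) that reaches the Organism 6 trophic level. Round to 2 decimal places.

Organism 2: 869400 × 0.1 = 86940 kJ/m²/yr
Organism 3: 86940 × 0.1 = 8694 kJ/m²/yr
Organism 4: 8694 × 0.1 = 869.4 kJ/m²/yr
Organism 5: 869.4 × 0.1 = 86.94 kJ/m²/yr
Organism 6: 86.94 × 0.1 = 8.694 kJ/m²/yr

8.69 kJ/m²/yr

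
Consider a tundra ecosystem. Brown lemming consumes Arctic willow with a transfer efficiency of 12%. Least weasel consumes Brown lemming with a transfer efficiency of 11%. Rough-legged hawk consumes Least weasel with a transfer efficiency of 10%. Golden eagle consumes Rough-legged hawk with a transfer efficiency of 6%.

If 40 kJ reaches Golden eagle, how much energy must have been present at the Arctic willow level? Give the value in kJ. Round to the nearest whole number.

505051 kJ

Cumulative transfer efficiency: 0.12 × 0.11 × 0.1 × 0.06 = 0.0000792
Arctic willow energy = 40 / 0.0000792 = 505051 kJ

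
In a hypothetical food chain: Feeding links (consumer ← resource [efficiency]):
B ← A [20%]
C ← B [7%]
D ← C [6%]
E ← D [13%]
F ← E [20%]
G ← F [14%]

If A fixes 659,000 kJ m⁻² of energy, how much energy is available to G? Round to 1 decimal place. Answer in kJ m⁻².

B: 659000 × 0.2 = 131800 kJ m⁻²
C: 131800 × 0.07 = 9226 kJ m⁻²
D: 9226 × 0.06 = 553.56 kJ m⁻²
E: 553.56 × 0.13 = 71.9628 kJ m⁻²
F: 71.9628 × 0.2 = 14.39256 kJ m⁻²
G: 14.39256 × 0.14 = 2.0149584 kJ m⁻²

2.0 kJ m⁻²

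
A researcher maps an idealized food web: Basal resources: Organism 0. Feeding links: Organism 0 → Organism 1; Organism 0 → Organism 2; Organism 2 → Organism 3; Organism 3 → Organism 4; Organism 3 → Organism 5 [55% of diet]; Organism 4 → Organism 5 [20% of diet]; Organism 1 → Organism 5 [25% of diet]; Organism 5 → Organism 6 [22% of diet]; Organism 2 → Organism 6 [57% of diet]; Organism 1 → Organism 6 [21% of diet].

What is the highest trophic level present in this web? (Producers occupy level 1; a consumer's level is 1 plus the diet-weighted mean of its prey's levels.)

4

Organism 1: 1 + 1 = 2
Organism 2: 1 + 1 = 2
Organism 3: 1 + 2 = 3
Organism 4: 1 + 3 = 4
Organism 5: 1 + (0.55×3 + 0.2×4 + 0.25×2) = 3.95
Organism 6: 1 + (0.22×3.95 + 0.57×2 + 0.21×2) = 3.429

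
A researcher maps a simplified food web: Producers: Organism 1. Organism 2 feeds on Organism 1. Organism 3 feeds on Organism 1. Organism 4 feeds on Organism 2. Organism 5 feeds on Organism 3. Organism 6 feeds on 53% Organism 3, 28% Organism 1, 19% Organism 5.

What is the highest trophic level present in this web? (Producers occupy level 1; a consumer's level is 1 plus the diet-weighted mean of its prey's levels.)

3

Organism 2: 1 + 1 = 2
Organism 3: 1 + 1 = 2
Organism 4: 1 + 2 = 3
Organism 5: 1 + 2 = 3
Organism 6: 1 + (0.53×2 + 0.28×1 + 0.19×3) = 2.91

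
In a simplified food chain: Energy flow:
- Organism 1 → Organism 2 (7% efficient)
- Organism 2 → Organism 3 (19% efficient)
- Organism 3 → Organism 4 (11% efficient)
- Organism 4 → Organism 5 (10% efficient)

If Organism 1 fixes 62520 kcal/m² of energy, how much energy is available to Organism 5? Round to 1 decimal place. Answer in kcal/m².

9.1 kcal/m²

Organism 2: 62520 × 0.07 = 4376.4 kcal/m²
Organism 3: 4376.4 × 0.19 = 831.516 kcal/m²
Organism 4: 831.516 × 0.11 = 91.46676 kcal/m²
Organism 5: 91.46676 × 0.1 = 9.146676 kcal/m²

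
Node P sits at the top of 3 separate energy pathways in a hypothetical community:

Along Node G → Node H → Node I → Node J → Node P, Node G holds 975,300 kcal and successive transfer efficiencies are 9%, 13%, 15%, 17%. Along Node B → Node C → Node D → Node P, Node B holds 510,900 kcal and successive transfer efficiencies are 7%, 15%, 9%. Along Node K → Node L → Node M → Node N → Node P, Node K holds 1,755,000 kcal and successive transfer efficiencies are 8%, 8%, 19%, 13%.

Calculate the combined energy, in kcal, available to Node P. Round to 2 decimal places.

Via Node G: 975300 × 0.09 × 0.13 × 0.15 × 0.17 = 290.980755 kcal
Via Node B: 510900 × 0.07 × 0.15 × 0.09 = 482.8005 kcal
Via Node K: 1755000 × 0.08 × 0.08 × 0.19 × 0.13 = 277.4304 kcal
Total at Node P: 290.980755 + 482.8005 + 277.4304 = 1051.211655 kcal

1051.21 kcal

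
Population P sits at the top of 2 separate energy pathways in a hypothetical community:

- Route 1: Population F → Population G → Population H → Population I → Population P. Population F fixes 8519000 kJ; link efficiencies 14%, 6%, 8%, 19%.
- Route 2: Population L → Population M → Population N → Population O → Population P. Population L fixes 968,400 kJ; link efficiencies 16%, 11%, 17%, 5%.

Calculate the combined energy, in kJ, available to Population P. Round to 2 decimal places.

Route 1: 8519000 × 0.14 × 0.06 × 0.08 × 0.19 = 1087.70592 kJ
Route 2: 968400 × 0.16 × 0.11 × 0.17 × 0.05 = 144.87264 kJ
Total at Population P: 1087.70592 + 144.87264 = 1232.57856 kJ

1232.58 kJ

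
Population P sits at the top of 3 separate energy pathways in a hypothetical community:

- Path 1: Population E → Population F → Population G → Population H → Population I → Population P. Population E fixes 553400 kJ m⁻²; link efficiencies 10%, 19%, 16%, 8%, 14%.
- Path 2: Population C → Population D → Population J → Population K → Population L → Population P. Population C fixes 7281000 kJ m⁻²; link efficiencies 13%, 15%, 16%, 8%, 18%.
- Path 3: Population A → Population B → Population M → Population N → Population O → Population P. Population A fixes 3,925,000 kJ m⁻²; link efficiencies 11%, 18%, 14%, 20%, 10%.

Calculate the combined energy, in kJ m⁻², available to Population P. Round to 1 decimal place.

563.6 kJ m⁻²

Path 1: 553400 × 0.1 × 0.19 × 0.16 × 0.08 × 0.14 = 18.8421632 kJ m⁻²
Path 2: 7281000 × 0.13 × 0.15 × 0.16 × 0.08 × 0.18 = 327.120768 kJ m⁻²
Path 3: 3925000 × 0.11 × 0.18 × 0.14 × 0.2 × 0.1 = 217.602 kJ m⁻²
Total at Population P: 18.8421632 + 327.120768 + 217.602 = 563.5649312 kJ m⁻²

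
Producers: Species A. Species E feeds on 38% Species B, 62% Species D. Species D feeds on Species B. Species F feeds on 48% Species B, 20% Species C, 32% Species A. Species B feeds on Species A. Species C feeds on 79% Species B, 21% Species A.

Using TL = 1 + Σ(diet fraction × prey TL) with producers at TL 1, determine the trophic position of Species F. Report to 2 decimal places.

Species B: 1 + 1 = 2
Species C: 1 + (0.79×2 + 0.21×1) = 2.79
Species D: 1 + 2 = 3
Species E: 1 + (0.38×2 + 0.62×3) = 3.62
Species F: 1 + (0.48×2 + 0.2×2.79 + 0.32×1) = 2.838

2.84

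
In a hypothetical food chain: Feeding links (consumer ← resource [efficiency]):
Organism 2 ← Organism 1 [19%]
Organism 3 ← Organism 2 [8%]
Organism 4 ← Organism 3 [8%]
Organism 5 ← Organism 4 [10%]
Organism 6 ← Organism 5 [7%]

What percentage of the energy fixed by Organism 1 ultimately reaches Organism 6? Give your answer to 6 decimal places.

Product of link efficiencies: 0.19 × 0.08 × 0.08 × 0.1 × 0.07 = 0.000008512
As a percentage: 0.000008512 × 100 = 0.000851%

0.000851%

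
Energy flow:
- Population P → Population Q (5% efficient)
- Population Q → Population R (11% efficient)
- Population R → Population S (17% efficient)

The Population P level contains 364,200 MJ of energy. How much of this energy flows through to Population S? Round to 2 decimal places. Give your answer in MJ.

Population Q: 364200 × 0.05 = 18210 MJ
Population R: 18210 × 0.11 = 2003.1 MJ
Population S: 2003.1 × 0.17 = 340.527 MJ

340.53 MJ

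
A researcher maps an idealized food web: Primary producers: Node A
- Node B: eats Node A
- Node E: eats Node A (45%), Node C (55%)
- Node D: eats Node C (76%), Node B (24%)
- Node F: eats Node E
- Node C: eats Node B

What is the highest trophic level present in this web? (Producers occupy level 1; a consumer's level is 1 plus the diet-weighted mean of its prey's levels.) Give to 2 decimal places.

Node B: 1 + 1 = 2
Node C: 1 + 2 = 3
Node D: 1 + (0.76×3 + 0.24×2) = 3.76
Node E: 1 + (0.45×1 + 0.55×3) = 3.1
Node F: 1 + 3.1 = 4.1

4.10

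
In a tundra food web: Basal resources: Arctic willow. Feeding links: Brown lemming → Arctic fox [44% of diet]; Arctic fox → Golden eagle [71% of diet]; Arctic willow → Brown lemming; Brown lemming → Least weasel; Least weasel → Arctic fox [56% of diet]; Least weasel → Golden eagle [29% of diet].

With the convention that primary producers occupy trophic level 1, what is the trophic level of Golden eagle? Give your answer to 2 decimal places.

4.40

Brown lemming: 1 + 1 = 2
Least weasel: 1 + 2 = 3
Arctic fox: 1 + (0.44×2 + 0.56×3) = 3.56
Golden eagle: 1 + (0.71×3.56 + 0.29×3) = 4.3976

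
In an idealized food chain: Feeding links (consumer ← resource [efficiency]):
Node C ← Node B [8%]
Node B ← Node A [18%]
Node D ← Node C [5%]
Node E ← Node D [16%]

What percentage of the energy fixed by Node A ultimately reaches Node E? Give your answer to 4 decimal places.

Product of link efficiencies: 0.18 × 0.08 × 0.05 × 0.16 = 0.0001152
As a percentage: 0.0001152 × 100 = 0.0115%

0.0115%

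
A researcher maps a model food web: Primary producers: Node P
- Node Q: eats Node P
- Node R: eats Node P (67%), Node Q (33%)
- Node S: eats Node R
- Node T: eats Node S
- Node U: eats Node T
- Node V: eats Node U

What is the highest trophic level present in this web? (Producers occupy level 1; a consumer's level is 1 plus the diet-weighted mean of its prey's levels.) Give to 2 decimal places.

6.33

Node Q: 1 + 1 = 2
Node R: 1 + (0.67×1 + 0.33×2) = 2.33
Node S: 1 + 2.33 = 3.33
Node T: 1 + 3.33 = 4.33
Node U: 1 + 4.33 = 5.33
Node V: 1 + 5.33 = 6.33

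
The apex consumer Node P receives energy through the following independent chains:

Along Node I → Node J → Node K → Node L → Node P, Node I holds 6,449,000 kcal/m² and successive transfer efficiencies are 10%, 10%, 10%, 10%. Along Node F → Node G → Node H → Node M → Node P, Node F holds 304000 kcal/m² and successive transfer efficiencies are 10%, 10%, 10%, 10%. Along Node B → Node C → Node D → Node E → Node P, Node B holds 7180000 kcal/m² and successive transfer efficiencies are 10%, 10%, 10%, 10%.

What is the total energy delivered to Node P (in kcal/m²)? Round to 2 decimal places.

1393.30 kcal/m²

Via Node I: 6449000 × 0.1 × 0.1 × 0.1 × 0.1 = 644.9 kcal/m²
Via Node F: 304000 × 0.1 × 0.1 × 0.1 × 0.1 = 30.4 kcal/m²
Via Node B: 7180000 × 0.1 × 0.1 × 0.1 × 0.1 = 718 kcal/m²
Total at Node P: 644.9 + 30.4 + 718 = 1393.3 kcal/m²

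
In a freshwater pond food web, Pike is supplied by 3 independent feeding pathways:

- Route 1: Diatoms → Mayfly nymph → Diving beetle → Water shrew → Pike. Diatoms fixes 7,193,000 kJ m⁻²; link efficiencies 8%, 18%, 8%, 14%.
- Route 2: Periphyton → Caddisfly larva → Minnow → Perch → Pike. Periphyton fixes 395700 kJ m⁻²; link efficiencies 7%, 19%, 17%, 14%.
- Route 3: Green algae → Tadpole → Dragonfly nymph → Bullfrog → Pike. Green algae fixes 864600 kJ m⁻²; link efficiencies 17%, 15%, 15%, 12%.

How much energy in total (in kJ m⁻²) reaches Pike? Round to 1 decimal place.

1682.2 kJ m⁻²

Route 1: 7193000 × 0.08 × 0.18 × 0.08 × 0.14 = 1160.08704 kJ m⁻²
Route 2: 395700 × 0.07 × 0.19 × 0.17 × 0.14 = 125.254878 kJ m⁻²
Route 3: 864600 × 0.17 × 0.15 × 0.15 × 0.12 = 396.8514 kJ m⁻²
Total at Pike: 1160.08704 + 125.254878 + 396.8514 = 1682.193318 kJ m⁻²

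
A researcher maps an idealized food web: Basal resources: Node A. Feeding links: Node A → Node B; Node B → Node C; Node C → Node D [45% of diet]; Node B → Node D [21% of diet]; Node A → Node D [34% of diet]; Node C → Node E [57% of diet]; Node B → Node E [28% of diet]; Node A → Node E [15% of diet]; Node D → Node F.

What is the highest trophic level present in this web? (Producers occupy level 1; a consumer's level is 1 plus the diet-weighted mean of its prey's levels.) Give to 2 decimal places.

4.11

Node B: 1 + 1 = 2
Node C: 1 + 2 = 3
Node D: 1 + (0.45×3 + 0.21×2 + 0.34×1) = 3.11
Node E: 1 + (0.57×3 + 0.28×2 + 0.15×1) = 3.42
Node F: 1 + 3.11 = 4.11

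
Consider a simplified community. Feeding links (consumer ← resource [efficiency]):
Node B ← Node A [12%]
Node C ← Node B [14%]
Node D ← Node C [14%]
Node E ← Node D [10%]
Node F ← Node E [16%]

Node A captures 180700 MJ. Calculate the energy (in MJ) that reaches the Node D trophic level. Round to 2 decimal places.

425.01 MJ

Node B: 180700 × 0.12 = 21684 MJ
Node C: 21684 × 0.14 = 3035.76 MJ
Node D: 3035.76 × 0.14 = 425.0064 MJ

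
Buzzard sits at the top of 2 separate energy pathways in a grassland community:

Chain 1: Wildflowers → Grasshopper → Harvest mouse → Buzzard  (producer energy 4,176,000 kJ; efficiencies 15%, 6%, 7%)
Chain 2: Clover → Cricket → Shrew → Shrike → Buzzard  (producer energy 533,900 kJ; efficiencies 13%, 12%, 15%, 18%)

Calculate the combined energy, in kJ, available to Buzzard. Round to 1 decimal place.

Chain 1: 4176000 × 0.15 × 0.06 × 0.07 = 2630.88 kJ
Chain 2: 533900 × 0.13 × 0.12 × 0.15 × 0.18 = 224.87868 kJ
Total at Buzzard: 2630.88 + 224.87868 = 2855.75868 kJ

2855.8 kJ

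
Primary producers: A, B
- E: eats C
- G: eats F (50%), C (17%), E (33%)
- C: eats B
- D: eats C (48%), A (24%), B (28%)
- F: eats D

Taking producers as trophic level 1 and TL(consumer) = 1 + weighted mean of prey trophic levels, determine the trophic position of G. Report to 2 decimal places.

4.07

C: 1 + 1 = 2
D: 1 + (0.48×2 + 0.24×1 + 0.28×1) = 2.48
E: 1 + 2 = 3
F: 1 + 2.48 = 3.48
G: 1 + (0.5×3.48 + 0.17×2 + 0.33×3) = 4.07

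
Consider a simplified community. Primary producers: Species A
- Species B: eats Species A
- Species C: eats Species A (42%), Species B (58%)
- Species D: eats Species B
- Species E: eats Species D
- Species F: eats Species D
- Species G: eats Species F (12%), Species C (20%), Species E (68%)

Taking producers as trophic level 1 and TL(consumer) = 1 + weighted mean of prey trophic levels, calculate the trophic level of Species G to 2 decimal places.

Species B: 1 + 1 = 2
Species C: 1 + (0.42×1 + 0.58×2) = 2.58
Species D: 1 + 2 = 3
Species E: 1 + 3 = 4
Species F: 1 + 3 = 4
Species G: 1 + (0.12×4 + 0.2×2.58 + 0.68×4) = 4.716

4.72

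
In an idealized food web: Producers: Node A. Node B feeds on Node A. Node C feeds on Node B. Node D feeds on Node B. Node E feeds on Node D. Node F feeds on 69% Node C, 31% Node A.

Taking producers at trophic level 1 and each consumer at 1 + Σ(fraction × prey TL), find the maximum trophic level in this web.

Node B: 1 + 1 = 2
Node C: 1 + 2 = 3
Node D: 1 + 2 = 3
Node E: 1 + 3 = 4
Node F: 1 + (0.69×3 + 0.31×1) = 3.38

4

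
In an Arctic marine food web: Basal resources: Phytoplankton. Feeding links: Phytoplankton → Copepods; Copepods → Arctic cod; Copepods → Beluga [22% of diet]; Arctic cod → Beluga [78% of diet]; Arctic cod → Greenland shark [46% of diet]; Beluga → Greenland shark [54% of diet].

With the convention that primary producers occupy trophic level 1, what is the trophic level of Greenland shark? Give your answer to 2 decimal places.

4.42

Copepods: 1 + 1 = 2
Arctic cod: 1 + 2 = 3
Beluga: 1 + (0.22×2 + 0.78×3) = 3.78
Greenland shark: 1 + (0.46×3 + 0.54×3.78) = 4.4212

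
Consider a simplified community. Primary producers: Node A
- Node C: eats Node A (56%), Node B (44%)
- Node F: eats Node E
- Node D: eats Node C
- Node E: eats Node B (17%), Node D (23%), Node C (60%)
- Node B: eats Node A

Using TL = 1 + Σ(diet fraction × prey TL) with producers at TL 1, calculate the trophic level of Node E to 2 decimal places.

3.60

Node B: 1 + 1 = 2
Node C: 1 + (0.56×1 + 0.44×2) = 2.44
Node D: 1 + 2.44 = 3.44
Node E: 1 + (0.17×2 + 0.23×3.44 + 0.6×2.44) = 3.5952
Node F: 1 + 3.5952 = 4.5952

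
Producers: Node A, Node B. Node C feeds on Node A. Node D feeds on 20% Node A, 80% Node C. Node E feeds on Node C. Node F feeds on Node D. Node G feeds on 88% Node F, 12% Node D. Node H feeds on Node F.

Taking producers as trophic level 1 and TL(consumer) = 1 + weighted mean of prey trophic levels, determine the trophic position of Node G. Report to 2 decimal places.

Node C: 1 + 1 = 2
Node D: 1 + (0.2×1 + 0.8×2) = 2.8
Node E: 1 + 2 = 3
Node F: 1 + 2.8 = 3.8
Node G: 1 + (0.88×3.8 + 0.12×2.8) = 4.68
Node H: 1 + 3.8 = 4.8

4.68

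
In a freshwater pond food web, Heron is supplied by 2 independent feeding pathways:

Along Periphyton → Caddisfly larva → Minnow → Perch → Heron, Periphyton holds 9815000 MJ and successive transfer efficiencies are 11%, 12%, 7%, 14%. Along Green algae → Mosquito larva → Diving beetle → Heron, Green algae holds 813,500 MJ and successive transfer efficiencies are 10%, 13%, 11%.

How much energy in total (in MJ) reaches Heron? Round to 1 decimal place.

Via Periphyton: 9815000 × 0.11 × 0.12 × 0.07 × 0.14 = 1269.6684 MJ
Via Green algae: 813500 × 0.1 × 0.13 × 0.11 = 1163.305 MJ
Total at Heron: 1269.6684 + 1163.305 = 2432.9734 MJ

2433.0 MJ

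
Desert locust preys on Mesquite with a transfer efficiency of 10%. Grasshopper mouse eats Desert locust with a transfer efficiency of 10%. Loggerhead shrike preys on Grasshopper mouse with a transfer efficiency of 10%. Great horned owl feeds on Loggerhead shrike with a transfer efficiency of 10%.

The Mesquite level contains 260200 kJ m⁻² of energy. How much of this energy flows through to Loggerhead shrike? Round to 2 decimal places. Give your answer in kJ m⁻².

260.20 kJ m⁻²

Desert locust: 260200 × 0.1 = 26020 kJ m⁻²
Grasshopper mouse: 26020 × 0.1 = 2602 kJ m⁻²
Loggerhead shrike: 2602 × 0.1 = 260.2 kJ m⁻²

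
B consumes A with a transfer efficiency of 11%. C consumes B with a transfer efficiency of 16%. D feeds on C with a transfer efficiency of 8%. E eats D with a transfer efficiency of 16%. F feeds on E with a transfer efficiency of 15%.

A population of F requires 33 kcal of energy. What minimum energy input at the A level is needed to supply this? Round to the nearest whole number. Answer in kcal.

Cumulative transfer efficiency: 0.11 × 0.16 × 0.08 × 0.16 × 0.15 = 0.000033792
A energy = 33 / 0.000033792 = 976563 kcal

976563 kcal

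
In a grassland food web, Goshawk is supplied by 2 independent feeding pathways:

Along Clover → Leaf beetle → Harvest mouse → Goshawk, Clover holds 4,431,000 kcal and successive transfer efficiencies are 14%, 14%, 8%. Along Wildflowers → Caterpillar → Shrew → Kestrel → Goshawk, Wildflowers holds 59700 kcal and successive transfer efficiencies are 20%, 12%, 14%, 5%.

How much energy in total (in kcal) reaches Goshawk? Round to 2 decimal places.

Via Clover: 4431000 × 0.14 × 0.14 × 0.08 = 6947.808 kcal
Via Wildflowers: 59700 × 0.2 × 0.12 × 0.14 × 0.05 = 10.0296 kcal
Total at Goshawk: 6947.808 + 10.0296 = 6957.8376 kcal

6957.84 kcal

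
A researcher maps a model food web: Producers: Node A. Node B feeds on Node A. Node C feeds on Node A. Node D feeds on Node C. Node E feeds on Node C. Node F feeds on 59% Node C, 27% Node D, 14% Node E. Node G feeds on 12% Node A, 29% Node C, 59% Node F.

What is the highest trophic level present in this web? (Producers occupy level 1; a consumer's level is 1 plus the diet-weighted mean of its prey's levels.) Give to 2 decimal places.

3.71

Node B: 1 + 1 = 2
Node C: 1 + 1 = 2
Node D: 1 + 2 = 3
Node E: 1 + 2 = 3
Node F: 1 + (0.59×2 + 0.27×3 + 0.14×3) = 3.41
Node G: 1 + (0.12×1 + 0.29×2 + 0.59×3.41) = 3.7119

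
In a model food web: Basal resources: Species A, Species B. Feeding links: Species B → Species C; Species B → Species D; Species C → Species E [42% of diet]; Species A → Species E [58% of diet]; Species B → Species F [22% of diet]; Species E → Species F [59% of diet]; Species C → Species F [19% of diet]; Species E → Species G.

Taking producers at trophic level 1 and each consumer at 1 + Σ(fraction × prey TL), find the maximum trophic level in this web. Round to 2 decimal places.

3.42

Species C: 1 + 1 = 2
Species D: 1 + 1 = 2
Species E: 1 + (0.42×2 + 0.58×1) = 2.42
Species F: 1 + (0.22×1 + 0.59×2.42 + 0.19×2) = 3.0278
Species G: 1 + 2.42 = 3.42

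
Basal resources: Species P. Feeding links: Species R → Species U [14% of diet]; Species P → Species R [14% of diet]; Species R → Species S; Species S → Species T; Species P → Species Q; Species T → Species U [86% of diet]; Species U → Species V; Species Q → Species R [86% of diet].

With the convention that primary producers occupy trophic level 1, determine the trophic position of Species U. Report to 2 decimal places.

Species Q: 1 + 1 = 2
Species R: 1 + (0.86×2 + 0.14×1) = 2.86
Species S: 1 + 2.86 = 3.86
Species T: 1 + 3.86 = 4.86
Species U: 1 + (0.86×4.86 + 0.14×2.86) = 5.58
Species V: 1 + 5.58 = 6.58

5.58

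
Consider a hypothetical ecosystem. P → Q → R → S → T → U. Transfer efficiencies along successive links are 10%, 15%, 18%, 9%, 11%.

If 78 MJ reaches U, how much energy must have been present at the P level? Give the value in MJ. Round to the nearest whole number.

2918070 MJ

Cumulative transfer efficiency: 0.1 × 0.15 × 0.18 × 0.09 × 0.11 = 0.00002673
P energy = 78 / 0.00002673 = 2918070 MJ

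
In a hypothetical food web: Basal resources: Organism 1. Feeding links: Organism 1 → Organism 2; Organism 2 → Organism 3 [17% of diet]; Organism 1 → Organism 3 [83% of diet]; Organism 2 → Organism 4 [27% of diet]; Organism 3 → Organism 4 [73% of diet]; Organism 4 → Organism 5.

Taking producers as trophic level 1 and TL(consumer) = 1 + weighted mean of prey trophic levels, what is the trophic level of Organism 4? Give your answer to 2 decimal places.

3.12

Organism 2: 1 + 1 = 2
Organism 3: 1 + (0.17×2 + 0.83×1) = 2.17
Organism 4: 1 + (0.27×2 + 0.73×2.17) = 3.1241
Organism 5: 1 + 3.1241 = 4.1241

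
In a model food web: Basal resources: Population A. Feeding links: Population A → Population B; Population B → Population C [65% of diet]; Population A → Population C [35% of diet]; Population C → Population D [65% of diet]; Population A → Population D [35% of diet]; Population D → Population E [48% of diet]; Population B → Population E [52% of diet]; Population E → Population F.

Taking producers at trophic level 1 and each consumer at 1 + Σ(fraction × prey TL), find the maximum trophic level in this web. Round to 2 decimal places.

Population B: 1 + 1 = 2
Population C: 1 + (0.65×2 + 0.35×1) = 2.65
Population D: 1 + (0.65×2.65 + 0.35×1) = 3.0725
Population E: 1 + (0.48×3.0725 + 0.52×2) = 3.5148
Population F: 1 + 3.5148 = 4.5148

4.51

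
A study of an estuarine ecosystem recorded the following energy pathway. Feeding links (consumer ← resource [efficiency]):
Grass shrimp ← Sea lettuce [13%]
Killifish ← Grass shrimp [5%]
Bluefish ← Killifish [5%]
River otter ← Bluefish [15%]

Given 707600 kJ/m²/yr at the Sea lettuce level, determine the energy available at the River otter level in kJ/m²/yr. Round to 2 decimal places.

34.50 kJ/m²/yr

Grass shrimp: 707600 × 0.13 = 91988 kJ/m²/yr
Killifish: 91988 × 0.05 = 4599.4 kJ/m²/yr
Bluefish: 4599.4 × 0.05 = 229.97 kJ/m²/yr
River otter: 229.97 × 0.15 = 34.4955 kJ/m²/yr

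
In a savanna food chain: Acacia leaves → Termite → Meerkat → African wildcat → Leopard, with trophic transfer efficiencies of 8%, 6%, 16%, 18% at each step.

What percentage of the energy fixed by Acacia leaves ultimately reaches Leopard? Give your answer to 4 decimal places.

Product of link efficiencies: 0.08 × 0.06 × 0.16 × 0.18 = 0.00013824
As a percentage: 0.00013824 × 100 = 0.0138%

0.0138%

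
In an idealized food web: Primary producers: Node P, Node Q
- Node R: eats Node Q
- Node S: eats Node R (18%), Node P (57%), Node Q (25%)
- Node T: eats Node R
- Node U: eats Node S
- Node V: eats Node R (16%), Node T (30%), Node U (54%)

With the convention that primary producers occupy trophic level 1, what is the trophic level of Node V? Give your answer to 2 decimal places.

Node R: 1 + 1 = 2
Node S: 1 + (0.18×2 + 0.57×1 + 0.25×1) = 2.18
Node T: 1 + 2 = 3
Node U: 1 + 2.18 = 3.18
Node V: 1 + (0.16×2 + 0.3×3 + 0.54×3.18) = 3.9372

3.94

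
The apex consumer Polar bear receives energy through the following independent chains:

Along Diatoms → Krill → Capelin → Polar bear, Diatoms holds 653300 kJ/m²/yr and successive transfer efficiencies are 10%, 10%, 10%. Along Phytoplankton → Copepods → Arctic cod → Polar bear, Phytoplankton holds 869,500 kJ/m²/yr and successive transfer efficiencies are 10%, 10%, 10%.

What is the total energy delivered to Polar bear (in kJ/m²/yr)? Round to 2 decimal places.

1522.80 kJ/m²/yr

Via Diatoms: 653300 × 0.1 × 0.1 × 0.1 = 653.3 kJ/m²/yr
Via Phytoplankton: 869500 × 0.1 × 0.1 × 0.1 = 869.5 kJ/m²/yr
Total at Polar bear: 653.3 + 869.5 = 1522.8 kJ/m²/yr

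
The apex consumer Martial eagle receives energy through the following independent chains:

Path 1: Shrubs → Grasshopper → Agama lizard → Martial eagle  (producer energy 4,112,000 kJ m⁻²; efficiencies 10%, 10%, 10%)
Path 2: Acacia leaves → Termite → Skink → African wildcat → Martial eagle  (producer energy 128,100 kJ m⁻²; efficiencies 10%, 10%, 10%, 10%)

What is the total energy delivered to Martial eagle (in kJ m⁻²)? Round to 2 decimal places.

Path 1: 4112000 × 0.1 × 0.1 × 0.1 = 4112 kJ m⁻²
Path 2: 128100 × 0.1 × 0.1 × 0.1 × 0.1 = 12.81 kJ m⁻²
Total at Martial eagle: 4112 + 12.81 = 4124.81 kJ m⁻²

4124.81 kJ m⁻²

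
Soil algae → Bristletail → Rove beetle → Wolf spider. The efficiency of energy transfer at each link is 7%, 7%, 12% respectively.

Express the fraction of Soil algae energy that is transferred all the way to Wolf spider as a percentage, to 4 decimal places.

0.0588%

Product of link efficiencies: 0.07 × 0.07 × 0.12 = 0.000588
As a percentage: 0.000588 × 100 = 0.0588%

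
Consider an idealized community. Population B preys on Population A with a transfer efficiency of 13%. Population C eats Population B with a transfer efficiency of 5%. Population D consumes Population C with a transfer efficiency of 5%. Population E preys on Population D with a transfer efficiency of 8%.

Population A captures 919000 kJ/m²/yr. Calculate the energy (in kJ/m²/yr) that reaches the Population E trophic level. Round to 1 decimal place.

23.9 kJ/m²/yr

Population B: 919000 × 0.13 = 119470 kJ/m²/yr
Population C: 119470 × 0.05 = 5973.5 kJ/m²/yr
Population D: 5973.5 × 0.05 = 298.675 kJ/m²/yr
Population E: 298.675 × 0.08 = 23.894 kJ/m²/yr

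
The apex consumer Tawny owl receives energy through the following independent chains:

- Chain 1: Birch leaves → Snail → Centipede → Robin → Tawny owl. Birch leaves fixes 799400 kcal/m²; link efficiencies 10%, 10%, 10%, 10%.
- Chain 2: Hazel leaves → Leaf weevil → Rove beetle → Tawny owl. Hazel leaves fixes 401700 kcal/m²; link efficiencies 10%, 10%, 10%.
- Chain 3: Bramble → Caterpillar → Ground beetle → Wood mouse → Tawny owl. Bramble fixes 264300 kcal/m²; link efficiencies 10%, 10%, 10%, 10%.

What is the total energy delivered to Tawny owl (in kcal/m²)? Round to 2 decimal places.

508.07 kcal/m²

Chain 1: 799400 × 0.1 × 0.1 × 0.1 × 0.1 = 79.94 kcal/m²
Chain 2: 401700 × 0.1 × 0.1 × 0.1 = 401.7 kcal/m²
Chain 3: 264300 × 0.1 × 0.1 × 0.1 × 0.1 = 26.43 kcal/m²
Total at Tawny owl: 79.94 + 401.7 + 26.43 = 508.07 kcal/m²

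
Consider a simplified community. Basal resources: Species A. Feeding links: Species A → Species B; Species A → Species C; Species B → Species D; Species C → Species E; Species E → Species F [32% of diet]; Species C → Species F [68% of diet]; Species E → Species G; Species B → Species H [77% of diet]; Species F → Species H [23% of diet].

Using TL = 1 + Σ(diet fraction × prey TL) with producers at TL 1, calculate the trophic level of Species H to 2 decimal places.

Species B: 1 + 1 = 2
Species C: 1 + 1 = 2
Species D: 1 + 2 = 3
Species E: 1 + 2 = 3
Species F: 1 + (0.32×3 + 0.68×2) = 3.32
Species G: 1 + 3 = 4
Species H: 1 + (0.77×2 + 0.23×3.32) = 3.3036

3.30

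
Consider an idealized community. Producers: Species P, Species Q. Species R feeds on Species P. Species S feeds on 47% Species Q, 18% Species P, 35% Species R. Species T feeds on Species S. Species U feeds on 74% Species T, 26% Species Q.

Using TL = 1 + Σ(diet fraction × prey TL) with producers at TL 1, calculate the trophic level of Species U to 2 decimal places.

3.74

Species R: 1 + 1 = 2
Species S: 1 + (0.47×1 + 0.18×1 + 0.35×2) = 2.35
Species T: 1 + 2.35 = 3.35
Species U: 1 + (0.74×3.35 + 0.26×1) = 3.739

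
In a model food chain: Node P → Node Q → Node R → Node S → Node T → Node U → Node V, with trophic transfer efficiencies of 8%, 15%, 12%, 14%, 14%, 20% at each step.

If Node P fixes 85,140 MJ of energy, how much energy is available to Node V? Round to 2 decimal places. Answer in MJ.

Node Q: 85140 × 0.08 = 6811.2 MJ
Node R: 6811.2 × 0.15 = 1021.68 MJ
Node S: 1021.68 × 0.12 = 122.6016 MJ
Node T: 122.6016 × 0.14 = 17.164224 MJ
Node U: 17.164224 × 0.14 = 2.40299136 MJ
Node V: 2.40299136 × 0.2 = 0.480598272 MJ

0.48 MJ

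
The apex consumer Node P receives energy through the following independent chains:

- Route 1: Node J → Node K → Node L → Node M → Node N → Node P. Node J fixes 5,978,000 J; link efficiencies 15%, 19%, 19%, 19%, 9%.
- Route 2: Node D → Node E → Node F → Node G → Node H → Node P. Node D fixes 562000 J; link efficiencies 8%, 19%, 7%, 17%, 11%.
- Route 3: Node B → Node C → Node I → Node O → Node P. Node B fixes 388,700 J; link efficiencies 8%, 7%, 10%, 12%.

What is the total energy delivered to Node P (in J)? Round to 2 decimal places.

590.84 J

Route 1: 5978000 × 0.15 × 0.19 × 0.19 × 0.19 × 0.09 = 553.541877 J
Route 2: 562000 × 0.08 × 0.19 × 0.07 × 0.17 × 0.11 = 11.1820016 J
Route 3: 388700 × 0.08 × 0.07 × 0.1 × 0.12 = 26.12064 J
Total at Node P: 553.541877 + 11.1820016 + 26.12064 = 590.8445186 J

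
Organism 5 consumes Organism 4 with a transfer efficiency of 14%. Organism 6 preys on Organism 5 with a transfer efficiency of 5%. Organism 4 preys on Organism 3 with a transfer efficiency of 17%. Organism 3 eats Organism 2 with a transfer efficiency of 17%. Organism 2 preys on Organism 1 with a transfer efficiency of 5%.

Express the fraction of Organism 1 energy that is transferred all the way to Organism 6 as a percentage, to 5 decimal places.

Product of link efficiencies: 0.05 × 0.17 × 0.17 × 0.14 × 0.05 = 0.000010115
As a percentage: 0.000010115 × 100 = 0.00101%

0.00101%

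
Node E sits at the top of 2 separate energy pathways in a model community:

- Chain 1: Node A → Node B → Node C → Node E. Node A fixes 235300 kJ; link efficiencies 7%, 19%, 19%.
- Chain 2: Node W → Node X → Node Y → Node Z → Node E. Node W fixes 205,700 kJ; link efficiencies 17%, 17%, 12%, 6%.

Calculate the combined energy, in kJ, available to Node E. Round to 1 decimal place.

637.4 kJ

Chain 1: 235300 × 0.07 × 0.19 × 0.19 = 594.6031 kJ
Chain 2: 205700 × 0.17 × 0.17 × 0.12 × 0.06 = 42.802056 kJ
Total at Node E: 594.6031 + 42.802056 = 637.405156 kJ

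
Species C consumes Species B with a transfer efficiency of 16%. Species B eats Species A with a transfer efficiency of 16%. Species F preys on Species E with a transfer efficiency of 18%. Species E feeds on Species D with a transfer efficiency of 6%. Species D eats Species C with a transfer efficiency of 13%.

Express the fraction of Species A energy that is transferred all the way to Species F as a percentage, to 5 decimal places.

Product of link efficiencies: 0.16 × 0.16 × 0.13 × 0.06 × 0.18 = 0.0000359424
As a percentage: 0.0000359424 × 100 = 0.00359%

0.00359%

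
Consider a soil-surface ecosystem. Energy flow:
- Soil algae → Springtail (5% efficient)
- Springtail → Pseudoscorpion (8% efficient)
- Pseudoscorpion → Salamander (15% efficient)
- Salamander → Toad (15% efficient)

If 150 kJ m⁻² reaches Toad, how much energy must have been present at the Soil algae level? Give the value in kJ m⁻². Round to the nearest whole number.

1666667 kJ m⁻²

Cumulative transfer efficiency: 0.05 × 0.08 × 0.15 × 0.15 = 0.00009
Soil algae energy = 150 / 0.00009 = 1666667 kJ m⁻²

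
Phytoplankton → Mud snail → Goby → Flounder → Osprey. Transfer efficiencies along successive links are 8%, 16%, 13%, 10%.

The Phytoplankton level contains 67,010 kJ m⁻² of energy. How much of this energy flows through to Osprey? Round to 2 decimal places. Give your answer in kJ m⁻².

11.15 kJ m⁻²

Mud snail: 67010 × 0.08 = 5360.8 kJ m⁻²
Goby: 5360.8 × 0.16 = 857.728 kJ m⁻²
Flounder: 857.728 × 0.13 = 111.50464 kJ m⁻²
Osprey: 111.50464 × 0.1 = 11.150464 kJ m⁻²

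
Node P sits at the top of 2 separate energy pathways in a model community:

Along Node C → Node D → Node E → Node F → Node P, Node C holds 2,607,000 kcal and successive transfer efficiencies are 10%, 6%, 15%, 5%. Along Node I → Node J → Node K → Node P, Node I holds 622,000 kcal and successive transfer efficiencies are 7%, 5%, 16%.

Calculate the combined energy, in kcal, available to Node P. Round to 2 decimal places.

465.64 kcal

Via Node C: 2607000 × 0.1 × 0.06 × 0.15 × 0.05 = 117.315 kcal
Via Node I: 622000 × 0.07 × 0.05 × 0.16 = 348.32 kcal
Total at Node P: 117.315 + 348.32 = 465.635 kcal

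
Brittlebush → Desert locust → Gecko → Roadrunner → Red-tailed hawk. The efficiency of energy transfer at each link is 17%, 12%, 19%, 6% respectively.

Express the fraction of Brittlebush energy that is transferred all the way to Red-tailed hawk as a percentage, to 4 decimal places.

Product of link efficiencies: 0.17 × 0.12 × 0.19 × 0.06 = 0.00023256
As a percentage: 0.00023256 × 100 = 0.0233%

0.0233%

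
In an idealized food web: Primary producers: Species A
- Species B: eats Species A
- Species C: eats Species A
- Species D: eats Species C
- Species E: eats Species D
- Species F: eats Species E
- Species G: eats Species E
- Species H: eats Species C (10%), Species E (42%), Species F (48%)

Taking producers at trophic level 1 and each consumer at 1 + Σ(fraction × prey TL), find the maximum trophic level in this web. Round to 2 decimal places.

5.28

Species B: 1 + 1 = 2
Species C: 1 + 1 = 2
Species D: 1 + 2 = 3
Species E: 1 + 3 = 4
Species F: 1 + 4 = 5
Species G: 1 + 4 = 5
Species H: 1 + (0.1×2 + 0.42×4 + 0.48×5) = 5.28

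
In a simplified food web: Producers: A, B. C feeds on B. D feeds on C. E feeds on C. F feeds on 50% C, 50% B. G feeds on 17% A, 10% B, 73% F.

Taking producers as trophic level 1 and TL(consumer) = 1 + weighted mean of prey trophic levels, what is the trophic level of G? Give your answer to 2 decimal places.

C: 1 + 1 = 2
D: 1 + 2 = 3
E: 1 + 2 = 3
F: 1 + (0.5×2 + 0.5×1) = 2.5
G: 1 + (0.17×1 + 0.1×1 + 0.73×2.5) = 3.095

3.10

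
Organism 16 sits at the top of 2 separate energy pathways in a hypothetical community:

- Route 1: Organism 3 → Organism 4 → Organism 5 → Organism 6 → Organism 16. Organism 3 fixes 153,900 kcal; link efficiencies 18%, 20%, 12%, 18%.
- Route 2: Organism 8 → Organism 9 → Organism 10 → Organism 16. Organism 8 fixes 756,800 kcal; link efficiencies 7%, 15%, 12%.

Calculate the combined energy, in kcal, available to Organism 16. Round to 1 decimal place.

Route 1: 153900 × 0.18 × 0.2 × 0.12 × 0.18 = 119.67264 kcal
Route 2: 756800 × 0.07 × 0.15 × 0.12 = 953.568 kcal
Total at Organism 16: 119.67264 + 953.568 = 1073.24064 kcal

1073.2 kcal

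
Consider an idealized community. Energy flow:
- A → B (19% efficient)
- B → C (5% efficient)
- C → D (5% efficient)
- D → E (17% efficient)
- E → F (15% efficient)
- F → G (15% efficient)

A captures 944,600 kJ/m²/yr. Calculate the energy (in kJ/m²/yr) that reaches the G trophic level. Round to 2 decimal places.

B: 944600 × 0.19 = 179474 kJ/m²/yr
C: 179474 × 0.05 = 8973.7 kJ/m²/yr
D: 8973.7 × 0.05 = 448.685 kJ/m²/yr
E: 448.685 × 0.17 = 76.27645 kJ/m²/yr
F: 76.27645 × 0.15 = 11.4414675 kJ/m²/yr
G: 11.4414675 × 0.15 = 1.716220125 kJ/m²/yr

1.72 kJ/m²/yr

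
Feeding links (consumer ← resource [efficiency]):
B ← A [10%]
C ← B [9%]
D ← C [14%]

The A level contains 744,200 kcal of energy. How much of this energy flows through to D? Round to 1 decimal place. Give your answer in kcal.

937.7 kcal

B: 744200 × 0.1 = 74420 kcal
C: 74420 × 0.09 = 6697.8 kcal
D: 6697.8 × 0.14 = 937.692 kcal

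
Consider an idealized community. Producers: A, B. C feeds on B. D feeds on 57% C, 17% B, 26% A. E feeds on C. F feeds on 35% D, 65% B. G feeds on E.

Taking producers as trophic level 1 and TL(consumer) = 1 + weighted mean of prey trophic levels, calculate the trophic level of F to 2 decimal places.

2.55

C: 1 + 1 = 2
D: 1 + (0.57×2 + 0.17×1 + 0.26×1) = 2.57
E: 1 + 2 = 3
F: 1 + (0.35×2.57 + 0.65×1) = 2.5495
G: 1 + 3 = 4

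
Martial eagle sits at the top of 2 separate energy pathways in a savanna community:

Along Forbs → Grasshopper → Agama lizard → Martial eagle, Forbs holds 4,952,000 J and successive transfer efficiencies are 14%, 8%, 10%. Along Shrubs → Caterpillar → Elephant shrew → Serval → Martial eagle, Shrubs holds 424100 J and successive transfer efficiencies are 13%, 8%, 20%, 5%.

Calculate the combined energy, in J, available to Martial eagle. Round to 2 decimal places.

Via Forbs: 4952000 × 0.14 × 0.08 × 0.1 = 5546.24 J
Via Shrubs: 424100 × 0.13 × 0.08 × 0.2 × 0.05 = 44.1064 J
Total at Martial eagle: 5546.24 + 44.1064 = 5590.3464 J

5590.35 J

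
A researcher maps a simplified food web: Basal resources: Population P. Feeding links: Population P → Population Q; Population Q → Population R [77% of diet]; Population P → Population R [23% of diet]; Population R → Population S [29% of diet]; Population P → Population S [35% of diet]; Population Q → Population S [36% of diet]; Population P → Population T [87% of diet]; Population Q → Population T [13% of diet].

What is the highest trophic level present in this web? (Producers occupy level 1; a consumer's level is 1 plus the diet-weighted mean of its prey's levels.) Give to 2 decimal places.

2.87

Population Q: 1 + 1 = 2
Population R: 1 + (0.77×2 + 0.23×1) = 2.77
Population S: 1 + (0.29×2.77 + 0.35×1 + 0.36×2) = 2.8733
Population T: 1 + (0.87×1 + 0.13×2) = 2.13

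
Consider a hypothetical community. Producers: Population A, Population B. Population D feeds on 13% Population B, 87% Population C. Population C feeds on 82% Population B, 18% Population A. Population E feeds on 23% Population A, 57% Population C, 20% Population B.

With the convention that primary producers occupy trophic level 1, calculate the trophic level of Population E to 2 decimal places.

2.57

Population C: 1 + (0.82×1 + 0.18×1) = 2
Population D: 1 + (0.13×1 + 0.87×2) = 2.87
Population E: 1 + (0.23×1 + 0.57×2 + 0.2×1) = 2.57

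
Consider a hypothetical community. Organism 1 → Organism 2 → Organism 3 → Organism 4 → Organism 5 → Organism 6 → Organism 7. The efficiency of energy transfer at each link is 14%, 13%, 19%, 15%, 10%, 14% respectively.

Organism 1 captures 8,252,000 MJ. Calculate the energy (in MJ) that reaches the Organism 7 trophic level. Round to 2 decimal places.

Organism 2: 8252000 × 0.14 = 1155280 MJ
Organism 3: 1155280 × 0.13 = 150186.4 MJ
Organism 4: 150186.4 × 0.19 = 28535.416 MJ
Organism 5: 28535.416 × 0.15 = 4280.3124 MJ
Organism 6: 4280.3124 × 0.1 = 428.03124 MJ
Organism 7: 428.03124 × 0.14 = 59.9243736 MJ

59.92 MJ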